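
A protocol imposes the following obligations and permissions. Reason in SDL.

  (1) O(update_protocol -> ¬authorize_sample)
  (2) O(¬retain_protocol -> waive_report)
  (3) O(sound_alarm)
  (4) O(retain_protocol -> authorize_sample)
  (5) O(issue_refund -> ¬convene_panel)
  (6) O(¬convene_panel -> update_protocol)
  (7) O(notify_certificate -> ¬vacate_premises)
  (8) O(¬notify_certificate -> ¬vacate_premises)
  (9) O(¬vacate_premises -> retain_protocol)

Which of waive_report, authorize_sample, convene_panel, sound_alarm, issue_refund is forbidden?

issue_refund

Premises 8 and 7 cover both cases: O(¬notify_certificate -> ¬vacate_premises) and O(notify_certificate -> ¬vacate_premises). Since ¬notify_certificate ∨ notify_certificate is a tautology, O(¬vacate_premises) follows.
With premise 9, O(¬vacate_premises -> retain_protocol), the K-axiom yields O(retain_protocol).
From O(retain_protocol) and premise 4, O(retain_protocol -> authorize_sample), we obtain O(authorize_sample).
Premise 1 is O(update_protocol -> ¬authorize_sample); contrapositively O(authorize_sample -> ¬update_protocol). Since O(authorize_sample) holds, K gives O(¬update_protocol).
The contrapositive of premise 6 (O(¬convene_panel -> update_protocol)) is O(¬update_protocol -> convene_panel), and O(¬update_protocol) is already established, so O(convene_panel).
The contrapositive of premise 5 (O(issue_refund -> ¬convene_panel)) is O(convene_panel -> ¬issue_refund), and O(convene_panel) is already established, so O(¬issue_refund).
So O(¬issue_refund) holds, i.e. issue_refund is forbidden. None of the other listed options is forbidden under the premises.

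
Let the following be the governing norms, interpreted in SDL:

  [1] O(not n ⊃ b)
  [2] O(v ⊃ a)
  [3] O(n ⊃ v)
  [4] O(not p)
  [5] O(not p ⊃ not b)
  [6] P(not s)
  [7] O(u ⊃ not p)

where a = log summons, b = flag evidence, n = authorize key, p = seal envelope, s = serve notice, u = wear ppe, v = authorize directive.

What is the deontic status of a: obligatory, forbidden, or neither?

From premise 4 we have O(not p).
Applying K to premise 5 (O(not p ⊃ not b)) and O(not p) yields O(not b).
Premise 1, O(not n ⊃ b), contraposes to O(not b ⊃ n); with O(not b) we get O(n).
Premise 3 is O(n ⊃ v); since O(n), deontic closure gives O(v).
Premise 2 is O(v ⊃ a); since O(v), deontic closure gives O(a).
Premises 6, 7 do not contribute to this derivation.
Hence a is obligatory.

Obligatory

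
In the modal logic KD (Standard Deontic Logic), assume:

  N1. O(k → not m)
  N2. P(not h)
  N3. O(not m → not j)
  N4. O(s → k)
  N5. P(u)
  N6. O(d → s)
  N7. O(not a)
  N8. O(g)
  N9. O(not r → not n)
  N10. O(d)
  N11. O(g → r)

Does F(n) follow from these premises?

No

Premise 9 is O(not r → not n), but O(not r) is not derivable from the premises, so it does not yield O(not n).
No other premise forces O(not n). An ideal world satisfying every premise can still have n true, so F(n) is not derivable.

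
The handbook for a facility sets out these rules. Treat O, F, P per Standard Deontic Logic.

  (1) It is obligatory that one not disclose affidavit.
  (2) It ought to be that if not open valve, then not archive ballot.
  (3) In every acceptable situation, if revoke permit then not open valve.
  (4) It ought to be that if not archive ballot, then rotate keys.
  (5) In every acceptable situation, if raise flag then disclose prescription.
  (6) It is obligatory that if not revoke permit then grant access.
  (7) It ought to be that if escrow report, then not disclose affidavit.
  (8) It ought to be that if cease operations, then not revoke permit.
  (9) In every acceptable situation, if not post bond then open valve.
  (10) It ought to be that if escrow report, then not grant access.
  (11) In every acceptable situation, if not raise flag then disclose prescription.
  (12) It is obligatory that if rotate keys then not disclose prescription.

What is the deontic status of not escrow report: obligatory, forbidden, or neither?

Obligatory

By case analysis on ¬raise_flag: premise 11 gives O(¬raise_flag → disclose_prescription) and premise 5 gives O(raise_flag → disclose_prescription), so O(disclose_prescription) either way.
Premise 12, O(rotate_keys → ¬disclose_prescription), contraposes to O(disclose_prescription → ¬rotate_keys); with O(disclose_prescription) we get O(¬rotate_keys).
Premise 4 is O(¬archive_ballot → rotate_keys); contrapositively O(¬rotate_keys → archive_ballot). Since O(¬rotate_keys) holds, K gives O(archive_ballot).
Premise 2 is O(¬open_valve → ¬archive_ballot); contrapositively O(archive_ballot → open_valve). Since O(archive_ballot) holds, K gives O(open_valve).
Premise 3 is O(revoke_permit → ¬open_valve); contrapositively O(open_valve → ¬revoke_permit). Since O(open_valve) holds, K gives O(¬revoke_permit).
Applying K to premise 6 (O(¬revoke_permit → grant_access)) and O(¬revoke_permit) yields O(grant_access).
Premise 10, O(escrow_report → ¬grant_access), contraposes to O(grant_access → ¬escrow_report); with O(grant_access) we get O(¬escrow_report).
Premises 1, 7, 8, 9 do not contribute to this derivation.
Hence ¬escrow_report is obligatory.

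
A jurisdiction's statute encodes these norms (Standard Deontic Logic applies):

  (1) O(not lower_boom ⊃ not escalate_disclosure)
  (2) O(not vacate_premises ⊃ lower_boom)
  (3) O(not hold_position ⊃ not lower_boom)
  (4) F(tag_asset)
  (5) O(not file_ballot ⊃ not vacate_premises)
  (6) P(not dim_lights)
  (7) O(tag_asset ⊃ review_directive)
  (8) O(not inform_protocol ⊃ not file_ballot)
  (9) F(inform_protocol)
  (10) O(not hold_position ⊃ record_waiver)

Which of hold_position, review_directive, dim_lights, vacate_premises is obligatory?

Premise 9 is F(inform_protocol), i.e. O(not inform_protocol).
Premise 8 is O(not inform_protocol ⊃ not file_ballot); since O(not inform_protocol), deontic closure gives O(not file_ballot).
With premise 5, O(not file_ballot ⊃ not vacate_premises), the K-axiom yields O(not vacate_premises).
Applying K to premise 2 (O(not vacate_premises ⊃ lower_boom)) and O(not vacate_premises) yields O(lower_boom).
Premise 3 is O(not hold_position ⊃ not lower_boom); contrapositively O(lower_boom ⊃ hold_position). Since O(lower_boom) holds, K gives O(hold_position).
So O(hold_position) holds — hold_position is obligatory. None of the other listed options is made obligatory by any chain of premises.

hold_position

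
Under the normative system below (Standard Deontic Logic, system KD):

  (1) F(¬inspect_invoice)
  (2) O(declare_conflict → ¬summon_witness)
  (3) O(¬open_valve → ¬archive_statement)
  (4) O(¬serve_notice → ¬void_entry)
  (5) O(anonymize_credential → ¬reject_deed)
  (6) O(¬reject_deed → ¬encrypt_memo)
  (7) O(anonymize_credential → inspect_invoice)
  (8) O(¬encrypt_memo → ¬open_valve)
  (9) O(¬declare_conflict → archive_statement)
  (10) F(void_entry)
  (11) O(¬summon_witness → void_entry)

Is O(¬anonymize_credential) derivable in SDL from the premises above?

F(void_entry) at premise 10 means O(¬void_entry).
The contrapositive of premise 11 (O(¬summon_witness → void_entry)) is O(¬void_entry → summon_witness), and O(¬void_entry) is already established, so O(summon_witness).
Premise 2, O(declare_conflict → ¬summon_witness), contraposes to O(summon_witness → ¬declare_conflict); with O(summon_witness) we get O(¬declare_conflict).
From O(¬declare_conflict) and premise 9, O(¬declare_conflict → archive_statement), we obtain O(archive_statement).
The contrapositive of premise 3 (O(¬open_valve → ¬archive_statement)) is O(archive_statement → open_valve), and O(archive_statement) is already established, so O(open_valve).
Premise 8, O(¬encrypt_memo → ¬open_valve), contraposes to O(open_valve → encrypt_memo); with O(open_valve) we get O(encrypt_memo).
Premise 6, O(¬reject_deed → ¬encrypt_memo), contraposes to O(encrypt_memo → reject_deed); with O(encrypt_memo) we get O(reject_deed).
Premise 5 is O(anonymize_credential → ¬reject_deed); contrapositively O(reject_deed → ¬anonymize_credential). Since O(reject_deed) holds, K gives O(¬anonymize_credential).
Premises 1, 4, 7 do not contribute to this derivation.
So O(¬anonymize_credential) follows.

Yes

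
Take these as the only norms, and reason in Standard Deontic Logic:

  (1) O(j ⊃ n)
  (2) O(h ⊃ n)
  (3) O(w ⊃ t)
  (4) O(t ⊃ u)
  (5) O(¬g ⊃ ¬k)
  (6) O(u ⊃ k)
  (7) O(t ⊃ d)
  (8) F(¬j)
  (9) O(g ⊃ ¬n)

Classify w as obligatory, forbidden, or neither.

Premise 8 is F(¬j), i.e. O(j).
With premise 1, O(j ⊃ n), the K-axiom yields O(n).
Premise 9 is O(g ⊃ ¬n); contrapositively O(n ⊃ ¬g). Since O(n) holds, K gives O(¬g).
From O(¬g) and premise 5, O(¬g ⊃ ¬k), we obtain O(¬k).
The contrapositive of premise 6 (O(u ⊃ k)) is O(¬k ⊃ ¬u), and O(¬k) is already established, so O(¬u).
Premise 4, O(t ⊃ u), contraposes to O(¬u ⊃ ¬t); with O(¬u) we get O(¬t).
Premise 3 is O(w ⊃ t); contrapositively O(¬t ⊃ ¬w). Since O(¬t) holds, K gives O(¬w).
Premises 2, 7 do not contribute to this derivation.
Thus O(¬w), which is F(w): w is forbidden.

Forbidden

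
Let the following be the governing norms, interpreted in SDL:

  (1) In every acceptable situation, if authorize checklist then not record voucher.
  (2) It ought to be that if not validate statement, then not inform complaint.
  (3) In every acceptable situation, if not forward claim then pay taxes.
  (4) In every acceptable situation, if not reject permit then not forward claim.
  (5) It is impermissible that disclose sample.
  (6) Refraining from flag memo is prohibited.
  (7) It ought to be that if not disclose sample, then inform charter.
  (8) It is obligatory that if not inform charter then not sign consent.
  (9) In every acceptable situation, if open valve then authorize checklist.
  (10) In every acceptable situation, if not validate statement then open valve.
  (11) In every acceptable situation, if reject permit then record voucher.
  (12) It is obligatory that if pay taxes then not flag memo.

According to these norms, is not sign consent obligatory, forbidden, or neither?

Premise 8 is O(¬inform_charter → ¬sign_consent), but O(¬inform_charter) is not derivable from the premises, so it does not yield O(¬sign_consent).
No premise or chain of K-axiom applications forces O(¬sign_consent), and none forces O(sign_consent). So ¬sign_consent is neither obligatory nor forbidden under these norms.

Neither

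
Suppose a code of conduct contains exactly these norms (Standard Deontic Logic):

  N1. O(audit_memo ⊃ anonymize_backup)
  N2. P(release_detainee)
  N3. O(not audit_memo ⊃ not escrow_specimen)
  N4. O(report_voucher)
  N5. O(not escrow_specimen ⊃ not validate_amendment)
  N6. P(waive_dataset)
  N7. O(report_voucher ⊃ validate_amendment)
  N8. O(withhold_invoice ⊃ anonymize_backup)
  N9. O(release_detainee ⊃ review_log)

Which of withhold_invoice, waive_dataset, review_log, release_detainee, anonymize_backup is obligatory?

Premise 4 states O(report_voucher) outright.
With premise 7, O(report_voucher ⊃ validate_amendment), the K-axiom yields O(validate_amendment).
Premise 5, O(not escrow_specimen ⊃ not validate_amendment), contraposes to O(validate_amendment ⊃ escrow_specimen); with O(validate_amendment) we get O(escrow_specimen).
The contrapositive of premise 3 (O(not audit_memo ⊃ not escrow_specimen)) is O(escrow_specimen ⊃ audit_memo), and O(escrow_specimen) is already established, so O(audit_memo).
With premise 1, O(audit_memo ⊃ anonymize_backup), the K-axiom yields O(anonymize_backup).
So O(anonymize_backup) holds — anonymize_backup is obligatory. None of the other listed options is made obligatory by any chain of premises.

anonymize_backup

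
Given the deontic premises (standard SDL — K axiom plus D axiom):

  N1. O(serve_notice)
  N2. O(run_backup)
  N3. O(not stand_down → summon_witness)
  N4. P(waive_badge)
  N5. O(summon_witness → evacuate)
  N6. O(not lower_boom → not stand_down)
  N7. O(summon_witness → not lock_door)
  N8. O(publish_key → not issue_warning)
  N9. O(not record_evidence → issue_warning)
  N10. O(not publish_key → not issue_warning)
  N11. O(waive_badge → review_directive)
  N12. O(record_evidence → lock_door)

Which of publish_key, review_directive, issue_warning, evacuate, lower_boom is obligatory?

lower_boom

By case analysis on not publish_key: premise 10 gives O(not publish_key → not issue_warning) and premise 8 gives O(publish_key → not issue_warning), so O(not issue_warning) either way.
Premise 9, O(not record_evidence → issue_warning), contraposes to O(not issue_warning → record_evidence); with O(not issue_warning) we get O(record_evidence).
With premise 12, O(record_evidence → lock_door), the K-axiom yields O(lock_door).
Premise 7 is O(summon_witness → not lock_door); contrapositively O(lock_door → not summon_witness). Since O(lock_door) holds, K gives O(not summon_witness).
Premise 3, O(not stand_down → summon_witness), contraposes to O(not summon_witness → stand_down); with O(not summon_witness) we get O(stand_down).
Premise 6, O(not lower_boom → not stand_down), contraposes to O(stand_down → lower_boom); with O(stand_down) we get O(lower_boom).
So O(lower_boom) holds — lower_boom is obligatory. None of the other listed options is made obligatory by any chain of premises.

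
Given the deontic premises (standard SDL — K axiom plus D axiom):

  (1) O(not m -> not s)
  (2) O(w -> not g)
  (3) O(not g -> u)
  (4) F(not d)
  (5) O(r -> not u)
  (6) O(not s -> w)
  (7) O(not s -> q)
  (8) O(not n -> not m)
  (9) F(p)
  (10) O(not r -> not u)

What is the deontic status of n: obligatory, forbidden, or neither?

By case analysis on not r: premise 10 gives O(not r -> not u) and premise 5 gives O(r -> not u), so O(not u) either way.
The contrapositive of premise 3 (O(not g -> u)) is O(not u -> g), and O(not u) is already established, so O(g).
The contrapositive of premise 2 (O(w -> not g)) is O(g -> not w), and O(g) is already established, so O(not w).
The contrapositive of premise 6 (O(not s -> w)) is O(not w -> s), and O(not w) is already established, so O(s).
Premise 1 is O(not m -> not s); contrapositively O(s -> m). Since O(s) holds, K gives O(m).
Premise 8, O(not n -> not m), contraposes to O(m -> n); with O(m) we get O(n).
Premises 4, 7, 9 do not contribute to this derivation.
Hence n is obligatory.

Obligatory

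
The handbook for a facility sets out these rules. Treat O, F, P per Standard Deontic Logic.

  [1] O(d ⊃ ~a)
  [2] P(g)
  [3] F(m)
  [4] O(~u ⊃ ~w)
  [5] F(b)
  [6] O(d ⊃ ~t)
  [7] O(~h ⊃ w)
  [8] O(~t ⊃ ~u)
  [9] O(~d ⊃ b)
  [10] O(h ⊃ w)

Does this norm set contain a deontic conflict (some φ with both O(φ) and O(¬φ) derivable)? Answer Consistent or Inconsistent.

Inconsistent

Premises 10 and 7 are O(h ⊃ w) and O(~h ⊃ w); every ideal world satisfies h or ~h, so in either case w holds — hence O(w).
Premise 4, O(~u ⊃ ~w), contraposes to O(w ⊃ u); with O(w) we get O(u).
The contrapositive of premise 8 (O(~t ⊃ ~u)) is O(u ⊃ t), and O(u) is already established, so O(t).
Premise 6, O(d ⊃ ~t), contraposes to O(t ⊃ ~d); with O(t) we get O(~d).
From O(~d) and premise 9, O(~d ⊃ b), we obtain O(b).
But premise 5, F(b), means O(~b).
We now have both O(b) and O(~b) — b is simultaneously obligatory and forbidden, violating the D-axiom.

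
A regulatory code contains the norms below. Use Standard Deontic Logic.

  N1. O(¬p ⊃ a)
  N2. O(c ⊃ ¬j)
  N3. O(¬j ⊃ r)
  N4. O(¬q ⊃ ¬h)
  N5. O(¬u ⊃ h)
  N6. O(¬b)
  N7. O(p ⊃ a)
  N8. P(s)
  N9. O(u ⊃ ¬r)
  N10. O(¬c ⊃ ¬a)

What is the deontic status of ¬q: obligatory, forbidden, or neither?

Premises 1 and 7 cover both cases: O(¬p ⊃ a) and O(p ⊃ a). Since ¬p ∨ p is a tautology, O(a) follows.
Premise 10, O(¬c ⊃ ¬a), contraposes to O(a ⊃ c); with O(a) we get O(c).
From O(c) and premise 2, O(c ⊃ ¬j), we obtain O(¬j).
With premise 3, O(¬j ⊃ r), the K-axiom yields O(r).
Premise 9 is O(u ⊃ ¬r); contrapositively O(r ⊃ ¬u). Since O(r) holds, K gives O(¬u).
With premise 5, O(¬u ⊃ h), the K-axiom yields O(h).
Premise 4, O(¬q ⊃ ¬h), contraposes to O(h ⊃ q); with O(h) we get O(q).
Premises 6, 8 do not contribute to this derivation.
Thus O(q), which is F(¬q): ¬q is forbidden.

Forbidden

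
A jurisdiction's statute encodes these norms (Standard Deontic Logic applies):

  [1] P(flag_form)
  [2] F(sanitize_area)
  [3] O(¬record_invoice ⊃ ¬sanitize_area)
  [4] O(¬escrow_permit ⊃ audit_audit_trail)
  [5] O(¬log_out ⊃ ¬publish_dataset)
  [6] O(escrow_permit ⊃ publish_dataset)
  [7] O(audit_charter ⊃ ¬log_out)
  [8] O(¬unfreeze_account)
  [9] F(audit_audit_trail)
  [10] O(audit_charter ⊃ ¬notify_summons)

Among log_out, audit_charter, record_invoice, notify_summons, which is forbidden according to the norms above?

Premise 9 is F(audit_audit_trail), i.e. O(¬audit_audit_trail).
The contrapositive of premise 4 (O(¬escrow_permit ⊃ audit_audit_trail)) is O(¬audit_audit_trail ⊃ escrow_permit), and O(¬audit_audit_trail) is already established, so O(escrow_permit).
From O(escrow_permit) and premise 6, O(escrow_permit ⊃ publish_dataset), we obtain O(publish_dataset).
Premise 5 is O(¬log_out ⊃ ¬publish_dataset); contrapositively O(publish_dataset ⊃ log_out). Since O(publish_dataset) holds, K gives O(log_out).
The contrapositive of premise 7 (O(audit_charter ⊃ ¬log_out)) is O(log_out ⊃ ¬audit_charter), and O(log_out) is already established, so O(¬audit_charter).
So O(¬audit_charter) holds, i.e. audit_charter is forbidden. None of the other listed options is forbidden under the premises.

audit_charter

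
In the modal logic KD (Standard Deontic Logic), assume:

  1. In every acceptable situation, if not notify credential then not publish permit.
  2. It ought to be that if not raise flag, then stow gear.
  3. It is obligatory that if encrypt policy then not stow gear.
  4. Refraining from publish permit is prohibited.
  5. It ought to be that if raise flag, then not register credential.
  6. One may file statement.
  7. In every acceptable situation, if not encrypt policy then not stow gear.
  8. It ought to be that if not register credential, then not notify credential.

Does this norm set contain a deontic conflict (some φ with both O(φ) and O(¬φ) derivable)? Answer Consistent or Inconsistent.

Inconsistent

Premises 7 and 3 cover both cases: O(¬encrypt_policy → ¬stow_gear) and O(encrypt_policy → ¬stow_gear). Since ¬encrypt_policy ∨ encrypt_policy is a tautology, O(¬stow_gear) follows.
Premise 2 is O(¬raise_flag → stow_gear); contrapositively O(¬stow_gear → raise_flag). Since O(¬stow_gear) holds, K gives O(raise_flag).
Applying K to premise 5 (O(raise_flag → ¬register_credential)) and O(raise_flag) yields O(¬register_credential).
From O(¬register_credential) and premise 8, O(¬register_credential → ¬notify_credential), we obtain O(¬notify_credential).
Applying K to premise 1 (O(¬notify_credential → ¬publish_permit)) and O(¬notify_credential) yields O(¬publish_permit).
But premise 4, F(¬publish_permit), means O(publish_permit).
We now have both O(¬publish_permit) and O(publish_permit) — publish_permit is simultaneously obligatory and forbidden, violating the D-axiom.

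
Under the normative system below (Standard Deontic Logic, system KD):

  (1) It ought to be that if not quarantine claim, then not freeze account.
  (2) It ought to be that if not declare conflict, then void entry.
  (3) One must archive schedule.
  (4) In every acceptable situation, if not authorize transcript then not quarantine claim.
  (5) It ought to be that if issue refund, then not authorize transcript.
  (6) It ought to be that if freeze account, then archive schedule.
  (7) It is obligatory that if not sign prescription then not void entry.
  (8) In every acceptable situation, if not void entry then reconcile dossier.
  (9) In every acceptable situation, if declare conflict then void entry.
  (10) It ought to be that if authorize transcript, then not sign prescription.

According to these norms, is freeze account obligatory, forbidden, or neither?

Forbidden

Premises 9 and 2 cover both cases: O(declare_conflict → void_entry) and O(¬declare_conflict → void_entry). Since declare_conflict ∨ ¬declare_conflict is a tautology, O(void_entry) follows.
Premise 7, O(¬sign_prescription → ¬void_entry), contraposes to O(void_entry → sign_prescription); with O(void_entry) we get O(sign_prescription).
Premise 10, O(authorize_transcript → ¬sign_prescription), contraposes to O(sign_prescription → ¬authorize_transcript); with O(sign_prescription) we get O(¬authorize_transcript).
With premise 4, O(¬authorize_transcript → ¬quarantine_claim), the K-axiom yields O(¬quarantine_claim).
Premise 1 is O(¬quarantine_claim → ¬freeze_account); since O(¬quarantine_claim), deontic closure gives O(¬freeze_account).
Premises 3, 5, 6, 8 do not contribute to this derivation.
Thus O(¬freeze_account), which is F(freeze_account): freeze_account is forbidden.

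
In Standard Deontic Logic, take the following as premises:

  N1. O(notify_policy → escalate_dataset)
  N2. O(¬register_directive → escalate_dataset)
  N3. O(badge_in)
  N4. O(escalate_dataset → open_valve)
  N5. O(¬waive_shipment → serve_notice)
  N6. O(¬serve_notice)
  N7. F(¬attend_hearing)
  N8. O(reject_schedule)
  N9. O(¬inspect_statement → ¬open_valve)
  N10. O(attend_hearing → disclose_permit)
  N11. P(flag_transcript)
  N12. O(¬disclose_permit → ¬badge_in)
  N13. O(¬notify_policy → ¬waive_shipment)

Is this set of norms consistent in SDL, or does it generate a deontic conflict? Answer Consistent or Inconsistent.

Premise 12 is O(¬disclose_permit → ¬badge_in), but O(¬disclose_permit) is not derivable from the premises, so it does not yield O(¬badge_in).
So O(¬badge_in) is not derivable, and the apparent clash with O(badge_in) does not arise.
A world satisfying every obligation exists (e.g. attend_hearing=true, badge_in=true, disclose_permit=true, escalate_dataset=true, flag_transcript=false, inspect_statement=true, notify_policy=true, open_valve=true, register_directive=false, reject_schedule=true, serve_notice=false, waive_shipment=true); no atom is both obligatory and forbidden, so the set is consistent.

Consistent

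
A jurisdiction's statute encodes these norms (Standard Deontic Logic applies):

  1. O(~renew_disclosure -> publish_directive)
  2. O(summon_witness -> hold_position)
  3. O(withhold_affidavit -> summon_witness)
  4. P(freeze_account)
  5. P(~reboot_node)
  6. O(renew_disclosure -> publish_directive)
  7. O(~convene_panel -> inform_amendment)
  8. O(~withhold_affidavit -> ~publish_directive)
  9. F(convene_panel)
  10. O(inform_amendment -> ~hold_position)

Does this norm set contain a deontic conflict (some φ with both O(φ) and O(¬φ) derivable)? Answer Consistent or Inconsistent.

Inconsistent

Premises 1 and 6 cover both cases: O(~renew_disclosure -> publish_directive) and O(renew_disclosure -> publish_directive). Since ~renew_disclosure ∨ renew_disclosure is a tautology, O(publish_directive) follows.
Premise 8, O(~withhold_affidavit -> ~publish_directive), contraposes to O(publish_directive -> withhold_affidavit); with O(publish_directive) we get O(withhold_affidavit).
Applying K to premise 3 (O(withhold_affidavit -> summon_witness)) and O(withhold_affidavit) yields O(summon_witness).
With premise 2, O(summon_witness -> hold_position), the K-axiom yields O(hold_position).
Premise 10 is O(inform_amendment -> ~hold_position); contrapositively O(hold_position -> ~inform_amendment). Since O(hold_position) holds, K gives O(~inform_amendment).
Premise 7 is O(~convene_panel -> inform_amendment); contrapositively O(~inform_amendment -> convene_panel). Since O(~inform_amendment) holds, K gives O(convene_panel).
However, F(convene_panel) at premise 9 amounts to O(~convene_panel).
We now have both O(convene_panel) and O(~convene_panel) — convene_panel is simultaneously obligatory and forbidden, violating the D-axiom.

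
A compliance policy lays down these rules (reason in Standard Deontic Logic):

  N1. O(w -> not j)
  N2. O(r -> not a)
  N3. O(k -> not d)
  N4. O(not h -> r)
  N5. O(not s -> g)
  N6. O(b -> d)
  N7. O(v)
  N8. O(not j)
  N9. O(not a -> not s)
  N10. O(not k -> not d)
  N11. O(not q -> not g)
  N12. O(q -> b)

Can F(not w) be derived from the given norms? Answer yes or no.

Premise 1 is O(w -> not j); even if O(not j) held, inferring O(w) would be affirming the consequent — invalid.
No other premise forces O(w). An ideal world satisfying every premise can still have not w true, so F(not w) is not derivable.

No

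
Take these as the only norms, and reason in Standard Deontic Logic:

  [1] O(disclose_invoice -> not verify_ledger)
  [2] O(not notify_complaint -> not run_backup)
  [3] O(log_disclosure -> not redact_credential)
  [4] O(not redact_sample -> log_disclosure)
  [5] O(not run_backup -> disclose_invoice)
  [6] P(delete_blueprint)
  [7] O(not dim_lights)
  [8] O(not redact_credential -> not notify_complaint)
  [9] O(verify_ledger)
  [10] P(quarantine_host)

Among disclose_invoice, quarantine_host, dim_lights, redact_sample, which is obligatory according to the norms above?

From premise 9 we have O(verify_ledger).
The contrapositive of premise 1 (O(disclose_invoice -> not verify_ledger)) is O(verify_ledger -> not disclose_invoice), and O(verify_ledger) is already established, so O(not disclose_invoice).
The contrapositive of premise 5 (O(not run_backup -> disclose_invoice)) is O(not disclose_invoice -> run_backup), and O(not disclose_invoice) is already established, so O(run_backup).
Premise 2, O(not notify_complaint -> not run_backup), contraposes to O(run_backup -> notify_complaint); with O(run_backup) we get O(notify_complaint).
The contrapositive of premise 8 (O(not redact_credential -> not notify_complaint)) is O(notify_complaint -> redact_credential), and O(notify_complaint) is already established, so O(redact_credential).
Premise 3 is O(log_disclosure -> not redact_credential); contrapositively O(redact_credential -> not log_disclosure). Since O(redact_credential) holds, K gives O(not log_disclosure).
The contrapositive of premise 4 (O(not redact_sample -> log_disclosure)) is O(not log_disclosure -> redact_sample), and O(not log_disclosure) is already established, so O(redact_sample).
So O(redact_sample) holds — redact_sample is obligatory. None of the other listed options is made obligatory by any chain of premises.

redact_sample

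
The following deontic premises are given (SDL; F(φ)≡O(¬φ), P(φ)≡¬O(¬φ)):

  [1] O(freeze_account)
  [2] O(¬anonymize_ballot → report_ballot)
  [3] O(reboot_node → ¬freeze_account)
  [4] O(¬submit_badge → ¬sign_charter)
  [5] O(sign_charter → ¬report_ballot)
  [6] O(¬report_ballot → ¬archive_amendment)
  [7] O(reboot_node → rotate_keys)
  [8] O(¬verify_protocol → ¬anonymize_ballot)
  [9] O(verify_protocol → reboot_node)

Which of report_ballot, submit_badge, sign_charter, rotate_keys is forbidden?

sign_charter

Premise 1 gives O(freeze_account).
The contrapositive of premise 3 (O(reboot_node → ¬freeze_account)) is O(freeze_account → ¬reboot_node), and O(freeze_account) is already established, so O(¬reboot_node).
The contrapositive of premise 9 (O(verify_protocol → reboot_node)) is O(¬reboot_node → ¬verify_protocol), and O(¬reboot_node) is already established, so O(¬verify_protocol).
With premise 8, O(¬verify_protocol → ¬anonymize_ballot), the K-axiom yields O(¬anonymize_ballot).
Premise 2 is O(¬anonymize_ballot → report_ballot); since O(¬anonymize_ballot), deontic closure gives O(report_ballot).
Premise 5, O(sign_charter → ¬report_ballot), contraposes to O(report_ballot → ¬sign_charter); with O(report_ballot) we get O(¬sign_charter).
So O(¬sign_charter) holds, i.e. sign_charter is forbidden. None of the other listed options is forbidden under the premises.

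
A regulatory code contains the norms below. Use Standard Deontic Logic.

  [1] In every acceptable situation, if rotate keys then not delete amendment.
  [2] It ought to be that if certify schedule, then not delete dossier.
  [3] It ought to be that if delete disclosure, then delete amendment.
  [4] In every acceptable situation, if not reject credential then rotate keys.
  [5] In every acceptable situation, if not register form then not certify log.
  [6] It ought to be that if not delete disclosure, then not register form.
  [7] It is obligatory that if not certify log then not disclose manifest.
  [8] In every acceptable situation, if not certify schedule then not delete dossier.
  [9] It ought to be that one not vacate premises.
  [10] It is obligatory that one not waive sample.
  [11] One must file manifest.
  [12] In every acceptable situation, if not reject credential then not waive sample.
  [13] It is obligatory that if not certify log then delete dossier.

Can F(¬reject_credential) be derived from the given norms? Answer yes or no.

Yes

By case analysis on certify_schedule: premise 2 gives O(certify_schedule → ¬delete_dossier) and premise 8 gives O(¬certify_schedule → ¬delete_dossier), so O(¬delete_dossier) either way.
Premise 13 is O(¬certify_log → delete_dossier); contrapositively O(¬delete_dossier → certify_log). Since O(¬delete_dossier) holds, K gives O(certify_log).
The contrapositive of premise 5 (O(¬register_form → ¬certify_log)) is O(certify_log → register_form), and O(certify_log) is already established, so O(register_form).
Premise 6 is O(¬delete_disclosure → ¬register_form); contrapositively O(register_form → delete_disclosure). Since O(register_form) holds, K gives O(delete_disclosure).
Applying K to premise 3 (O(delete_disclosure → delete_amendment)) and O(delete_disclosure) yields O(delete_amendment).
Premise 1 is O(rotate_keys → ¬delete_amendment); contrapositively O(delete_amendment → ¬rotate_keys). Since O(delete_amendment) holds, K gives O(¬rotate_keys).
Premise 4, O(¬reject_credential → rotate_keys), contraposes to O(¬rotate_keys → reject_credential); with O(¬rotate_keys) we get O(reject_credential).
Premises 7, 9, 10, 11, 12 do not contribute to this derivation.
So O(reject_credential) holds, i.e. F(¬reject_credential). The claim follows.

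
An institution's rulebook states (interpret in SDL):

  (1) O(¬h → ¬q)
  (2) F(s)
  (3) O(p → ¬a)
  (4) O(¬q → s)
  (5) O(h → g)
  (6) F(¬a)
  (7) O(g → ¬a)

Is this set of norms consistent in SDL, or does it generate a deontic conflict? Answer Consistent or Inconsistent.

Premise 2 is F(s), i.e. O(¬s).
Premise 4, O(¬q → s), contraposes to O(¬s → q); with O(¬s) we get O(q).
The contrapositive of premise 1 (O(¬h → ¬q)) is O(q → h), and O(q) is already established, so O(h).
Premise 5 is O(h → g); since O(h), deontic closure gives O(g).
From O(g) and premise 7, O(g → ¬a), we obtain O(¬a).
However, F(¬a) at premise 6 amounts to O(a).
We now have both O(¬a) and O(a) — a is simultaneously obligatory and forbidden, violating the D-axiom.

Inconsistent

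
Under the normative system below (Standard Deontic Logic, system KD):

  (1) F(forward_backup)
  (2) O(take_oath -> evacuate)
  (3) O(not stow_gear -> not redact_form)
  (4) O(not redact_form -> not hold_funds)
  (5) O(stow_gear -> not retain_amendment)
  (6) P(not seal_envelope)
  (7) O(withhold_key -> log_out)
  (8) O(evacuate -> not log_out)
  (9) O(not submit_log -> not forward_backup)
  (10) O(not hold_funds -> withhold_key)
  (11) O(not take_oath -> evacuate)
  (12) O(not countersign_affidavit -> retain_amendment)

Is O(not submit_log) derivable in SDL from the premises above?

No

Premise 9 is O(not submit_log -> not forward_backup); even if O(not forward_backup) held, inferring O(not submit_log) would be affirming the consequent — invalid.
No other premise forces O(not submit_log). An ideal world satisfying every premise can still have not submit_log false, so O(not submit_log) is not derivable.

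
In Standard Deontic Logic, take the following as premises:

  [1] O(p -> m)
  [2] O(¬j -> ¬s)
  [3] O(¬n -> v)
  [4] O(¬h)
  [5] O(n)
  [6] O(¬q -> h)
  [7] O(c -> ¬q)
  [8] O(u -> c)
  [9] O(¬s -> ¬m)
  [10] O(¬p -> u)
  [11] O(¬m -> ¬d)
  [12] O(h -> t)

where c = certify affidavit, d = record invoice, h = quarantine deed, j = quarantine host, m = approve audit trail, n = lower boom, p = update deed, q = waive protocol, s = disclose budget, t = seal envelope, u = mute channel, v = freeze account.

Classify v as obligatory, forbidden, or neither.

Neither

Premise 3 is O(¬n -> v), but O(¬n) is not derivable from the premises, so it does not yield O(v).
No premise or chain of K-axiom applications forces O(v), and none forces O(¬v). So v is neither obligatory nor forbidden under these norms.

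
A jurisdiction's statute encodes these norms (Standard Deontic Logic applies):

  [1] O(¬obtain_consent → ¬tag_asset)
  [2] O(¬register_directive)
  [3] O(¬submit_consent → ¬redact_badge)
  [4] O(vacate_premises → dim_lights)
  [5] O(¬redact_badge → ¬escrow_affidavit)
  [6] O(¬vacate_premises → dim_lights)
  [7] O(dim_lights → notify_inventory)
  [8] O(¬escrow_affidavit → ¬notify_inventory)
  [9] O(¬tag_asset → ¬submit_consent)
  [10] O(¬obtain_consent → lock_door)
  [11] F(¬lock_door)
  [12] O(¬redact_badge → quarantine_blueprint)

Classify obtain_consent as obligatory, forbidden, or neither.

Premises 6 and 4 are O(¬vacate_premises → dim_lights) and O(vacate_premises → dim_lights); every ideal world satisfies ¬vacate_premises or vacate_premises, so in either case dim_lights holds — hence O(dim_lights).
With premise 7, O(dim_lights → notify_inventory), the K-axiom yields O(notify_inventory).
Premise 8, O(¬escrow_affidavit → ¬notify_inventory), contraposes to O(notify_inventory → escrow_affidavit); with O(notify_inventory) we get O(escrow_affidavit).
Premise 5, O(¬redact_badge → ¬escrow_affidavit), contraposes to O(escrow_affidavit → redact_badge); with O(escrow_affidavit) we get O(redact_badge).
Premise 3 is O(¬submit_consent → ¬redact_badge); contrapositively O(redact_badge → submit_consent). Since O(redact_badge) holds, K gives O(submit_consent).
Premise 9, O(¬tag_asset → ¬submit_consent), contraposes to O(submit_consent → tag_asset); with O(submit_consent) we get O(tag_asset).
Premise 1, O(¬obtain_consent → ¬tag_asset), contraposes to O(tag_asset → obtain_consent); with O(tag_asset) we get O(obtain_consent).
Premises 2, 10, 11, 12 do not contribute to this derivation.
Hence obtain_consent is obligatory.

Obligatory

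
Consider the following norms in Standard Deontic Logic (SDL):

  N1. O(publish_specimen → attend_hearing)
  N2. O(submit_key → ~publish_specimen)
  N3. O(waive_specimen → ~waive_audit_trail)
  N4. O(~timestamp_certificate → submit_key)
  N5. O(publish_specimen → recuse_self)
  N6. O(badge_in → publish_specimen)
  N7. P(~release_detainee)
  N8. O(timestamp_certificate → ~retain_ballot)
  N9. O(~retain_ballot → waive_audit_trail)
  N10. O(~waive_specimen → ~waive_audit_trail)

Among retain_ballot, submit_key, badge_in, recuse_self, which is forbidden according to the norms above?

Premises 3 and 10 are O(waive_specimen → ~waive_audit_trail) and O(~waive_specimen → ~waive_audit_trail); every ideal world satisfies waive_specimen or ~waive_specimen, so in either case ~waive_audit_trail holds — hence O(~waive_audit_trail).
Premise 9 is O(~retain_ballot → waive_audit_trail); contrapositively O(~waive_audit_trail → retain_ballot). Since O(~waive_audit_trail) holds, K gives O(retain_ballot).
The contrapositive of premise 8 (O(timestamp_certificate → ~retain_ballot)) is O(retain_ballot → ~timestamp_certificate), and O(retain_ballot) is already established, so O(~timestamp_certificate).
From O(~timestamp_certificate) and premise 4, O(~timestamp_certificate → submit_key), we obtain O(submit_key).
Applying K to premise 2 (O(submit_key → ~publish_specimen)) and O(submit_key) yields O(~publish_specimen).
The contrapositive of premise 6 (O(badge_in → publish_specimen)) is O(~publish_specimen → ~badge_in), and O(~publish_specimen) is already established, so O(~badge_in).
So O(~badge_in) holds, i.e. badge_in is forbidden. None of the other listed options is forbidden under the premises.

badge_in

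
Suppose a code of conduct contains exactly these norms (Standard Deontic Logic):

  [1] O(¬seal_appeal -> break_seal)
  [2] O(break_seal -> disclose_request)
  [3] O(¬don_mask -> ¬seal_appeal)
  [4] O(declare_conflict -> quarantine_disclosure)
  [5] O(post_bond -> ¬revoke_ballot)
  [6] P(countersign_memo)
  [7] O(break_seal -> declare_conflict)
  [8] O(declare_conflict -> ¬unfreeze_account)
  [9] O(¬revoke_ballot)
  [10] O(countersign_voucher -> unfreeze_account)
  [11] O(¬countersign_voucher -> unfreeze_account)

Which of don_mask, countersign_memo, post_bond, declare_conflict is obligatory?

Premises 10 and 11 cover both cases: O(countersign_voucher -> unfreeze_account) and O(¬countersign_voucher -> unfreeze_account). Since countersign_voucher ∨ ¬countersign_voucher is a tautology, O(unfreeze_account) follows.
Premise 8, O(declare_conflict -> ¬unfreeze_account), contraposes to O(unfreeze_account -> ¬declare_conflict); with O(unfreeze_account) we get O(¬declare_conflict).
The contrapositive of premise 7 (O(break_seal -> declare_conflict)) is O(¬declare_conflict -> ¬break_seal), and O(¬declare_conflict) is already established, so O(¬break_seal).
Premise 1, O(¬seal_appeal -> break_seal), contraposes to O(¬break_seal -> seal_appeal); with O(¬break_seal) we get O(seal_appeal).
The contrapositive of premise 3 (O(¬don_mask -> ¬seal_appeal)) is O(seal_appeal -> don_mask), and O(seal_appeal) is already established, so O(don_mask).
So O(don_mask) holds — don_mask is obligatory. None of the other listed options is made obligatory by any chain of premises.

don_mask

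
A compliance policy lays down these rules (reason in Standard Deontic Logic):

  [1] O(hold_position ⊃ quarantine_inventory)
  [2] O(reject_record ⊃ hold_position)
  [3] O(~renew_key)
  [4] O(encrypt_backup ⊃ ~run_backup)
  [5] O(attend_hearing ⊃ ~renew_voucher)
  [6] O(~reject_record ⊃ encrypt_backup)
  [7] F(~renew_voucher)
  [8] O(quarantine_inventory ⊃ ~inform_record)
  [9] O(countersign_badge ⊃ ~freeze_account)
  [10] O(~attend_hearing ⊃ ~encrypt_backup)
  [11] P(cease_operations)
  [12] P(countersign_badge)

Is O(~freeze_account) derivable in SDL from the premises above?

Premise 9 is O(countersign_badge ⊃ ~freeze_account), but O(countersign_badge) is not derivable from the premises (the permission P(countersign_badge) asserts only ~O(~countersign_badge), not O(countersign_badge)), so it does not yield O(~freeze_account).
No other premise forces O(~freeze_account). An ideal world satisfying every premise can still have ~freeze_account false, so O(~freeze_account) is not derivable.

No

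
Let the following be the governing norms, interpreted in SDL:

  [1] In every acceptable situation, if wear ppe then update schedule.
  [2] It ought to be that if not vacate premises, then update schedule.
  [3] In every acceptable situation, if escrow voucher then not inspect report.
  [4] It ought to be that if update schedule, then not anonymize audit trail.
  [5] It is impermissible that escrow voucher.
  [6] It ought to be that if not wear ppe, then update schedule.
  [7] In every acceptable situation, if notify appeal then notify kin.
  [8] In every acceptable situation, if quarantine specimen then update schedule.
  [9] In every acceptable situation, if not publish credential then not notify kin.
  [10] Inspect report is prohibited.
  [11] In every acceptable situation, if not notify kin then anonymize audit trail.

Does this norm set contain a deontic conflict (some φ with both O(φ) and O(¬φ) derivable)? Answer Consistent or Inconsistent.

Consistent

Premise 3 is O(escrow_voucher → ¬inspect_report); even if O(¬inspect_report) held, inferring O(escrow_voucher) would be affirming the consequent — invalid.
So O(escrow_voucher) is not derivable, and the apparent clash with O(¬escrow_voucher) does not arise.
A world satisfying every obligation exists (e.g. anonymize_audit_trail=false, escrow_voucher=false, inspect_report=false, notify_appeal=false, notify_kin=true, publish_credential=true, quarantine_specimen=false, update_schedule=true, vacate_premises=false, wear_ppe=false); no atom is both obligatory and forbidden, so the set is consistent.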